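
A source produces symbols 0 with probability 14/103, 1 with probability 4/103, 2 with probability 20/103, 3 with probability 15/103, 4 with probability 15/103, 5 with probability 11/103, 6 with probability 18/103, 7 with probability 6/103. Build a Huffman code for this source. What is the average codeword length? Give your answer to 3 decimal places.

2.903 bits/symbol

Repeatedly combine the two least-probable nodes; the expected code length is the sum of the merged weights.
merge 4/103 + 6/103 → 10/103
merge 10/103 + 11/103 → 21/103
merge 14/103 + 15/103 → 29/103
merge 15/103 + 18/103 → 33/103
merge 20/103 + 21/103 → 41/103
merge 29/103 + 33/103 → 62/103
merge 41/103 + 62/103 → 1
L = 10/103 + 21/103 + 29/103 + 33/103 + 41/103 + 62/103 + 1 = 299/103 ≈ 2.903 bits/symbol.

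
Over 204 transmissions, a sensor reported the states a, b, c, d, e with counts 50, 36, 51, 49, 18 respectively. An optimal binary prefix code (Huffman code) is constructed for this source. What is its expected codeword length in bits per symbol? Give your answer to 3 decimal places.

Probabilities are the counts divided by 204.
Repeatedly combine the two least-probable nodes; the expected code length is the sum of the merged weights.
merge 3/34 + 3/17 → 9/34
merge 49/204 + 25/102 → 33/68
merge 1/4 + 9/34 → 35/68
merge 33/68 + 35/68 → 1
L = 9/34 + 33/68 + 35/68 + 1 = 77/34 ≈ 2.265 bits/symbol.

2.265 bits/symbol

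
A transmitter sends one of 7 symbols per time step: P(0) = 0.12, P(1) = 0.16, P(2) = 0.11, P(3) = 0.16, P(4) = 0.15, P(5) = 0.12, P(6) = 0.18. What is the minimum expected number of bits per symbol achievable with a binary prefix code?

Repeatedly combine the two least-probable nodes; the expected code length is the sum of the merged weights.
merge 11/100 + 3/25 → 23/100
merge 3/25 + 3/20 → 27/100
merge 4/25 + 4/25 → 8/25
merge 9/50 + 23/100 → 41/100
merge 27/100 + 8/25 → 59/100
merge 41/100 + 59/100 → 1
L = 23/100 + 27/100 + 8/25 + 41/100 + 59/100 + 1 = 141/50 = 2.82 bits/symbol.

2.82 bits/symbol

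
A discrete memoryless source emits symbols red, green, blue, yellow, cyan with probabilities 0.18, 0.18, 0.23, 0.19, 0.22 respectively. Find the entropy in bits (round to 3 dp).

2.314 bits

H = −Σ pᵢ log₂ pᵢ.
−0.18·log₂(0.18) = 0.4453
−0.18·log₂(0.18) = 0.4453
−0.23·log₂(0.23) = 0.4877
−0.19·log₂(0.19) = 0.4552
−0.22·log₂(0.22) = 0.4806
Sum ≈ 2.3141 → 2.314 bits.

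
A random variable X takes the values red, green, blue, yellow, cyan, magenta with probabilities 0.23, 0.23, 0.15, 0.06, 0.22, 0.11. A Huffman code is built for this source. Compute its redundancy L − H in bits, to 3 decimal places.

Entropy H = −Σ p log₂ p ≈ 2.4603 bits.
Huffman merges: 3/50+11/100→17/100; 3/20+17/100→8/25; 11/50+23/100→9/20; 23/100+8/25→11/20; 9/20+11/20→1. L = 249/100 ≈ 2.4900.
L − H = 2.4900 − 2.4603 = 0.030 bits.

0.030 bits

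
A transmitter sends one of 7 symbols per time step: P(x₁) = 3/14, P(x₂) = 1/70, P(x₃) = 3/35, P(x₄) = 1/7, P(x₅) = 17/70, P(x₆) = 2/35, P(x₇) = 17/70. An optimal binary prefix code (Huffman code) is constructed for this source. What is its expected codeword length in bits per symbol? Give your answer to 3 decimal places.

2.529 bits/symbol

Repeatedly combine the two least-probable nodes; the expected code length is the sum of the merged weights.
merge 1/70 + 2/35 → 1/14
merge 1/14 + 3/35 → 11/70
merge 1/7 + 11/70 → 3/10
merge 3/14 + 17/70 → 16/35
merge 17/70 + 3/10 → 19/35
merge 16/35 + 19/35 → 1
L = 1/14 + 11/70 + 3/10 + 16/35 + 19/35 + 1 = 177/70 ≈ 2.529 bits/symbol.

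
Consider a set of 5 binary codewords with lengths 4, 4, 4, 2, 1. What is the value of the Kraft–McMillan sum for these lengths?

With common denominator 2^4 = 16: Σ 2^(−ℓᵢ) = 1/16 + 1/16 + 1/16 + 4/16 + 8/16 = 15/16 = 0.9375.

0.9375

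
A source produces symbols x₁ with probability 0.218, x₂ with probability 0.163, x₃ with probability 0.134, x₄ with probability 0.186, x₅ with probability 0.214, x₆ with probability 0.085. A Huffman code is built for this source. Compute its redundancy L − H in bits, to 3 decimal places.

Entropy H = −Σ p log₂ p ≈ 2.5239 bits.
Huffman merges: 17/200+67/500→219/1000; 163/1000+93/500→349/1000; 107/500+109/500→54/125; 219/1000+349/1000→71/125; 54/125+71/125→1. L = 321/125 ≈ 2.5680.
L − H = 2.5680 − 2.5239 = 0.044 bits.

0.044 bits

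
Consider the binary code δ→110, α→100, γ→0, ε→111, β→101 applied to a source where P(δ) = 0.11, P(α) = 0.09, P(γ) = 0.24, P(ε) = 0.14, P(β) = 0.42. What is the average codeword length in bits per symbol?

2.52 bits/symbol

L̄ = Σ pᵢ·ℓᵢ = 0.11·3 + 0.09·3 + 0.24·1 + 0.14·3 + 0.42·3 = 2.52 bits/symbol.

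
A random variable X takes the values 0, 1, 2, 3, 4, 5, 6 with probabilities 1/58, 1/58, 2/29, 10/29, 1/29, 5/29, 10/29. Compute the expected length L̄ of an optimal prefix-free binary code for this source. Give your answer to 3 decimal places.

Repeatedly combine the two least-probable nodes; the expected code length is the sum of the merged weights.
merge 1/58 + 1/58 → 1/29
merge 1/29 + 1/29 → 2/29
merge 2/29 + 2/29 → 4/29
merge 4/29 + 5/29 → 9/29
merge 9/29 + 10/29 → 19/29
merge 10/29 + 19/29 → 1
L = 1/29 + 2/29 + 4/29 + 9/29 + 19/29 + 1 = 64/29 ≈ 2.207 bits/symbol.

2.207 bits/symbol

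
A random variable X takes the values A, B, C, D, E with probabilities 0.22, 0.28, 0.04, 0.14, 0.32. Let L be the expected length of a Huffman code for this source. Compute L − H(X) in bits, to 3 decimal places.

0.076 bits

Entropy H = −Σ p log₂ p ≈ 2.1037 bits.
Huffman merges: 1/25+7/50→9/50; 9/50+11/50→2/5; 7/25+8/25→3/5; 2/5+3/5→1. L = 109/50 ≈ 2.1800.
L − H = 2.1800 − 2.1037 = 0.076 bits.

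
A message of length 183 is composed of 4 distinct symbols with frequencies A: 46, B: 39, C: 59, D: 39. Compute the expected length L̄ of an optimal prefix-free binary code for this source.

2 bits/symbol

Probabilities are the counts divided by 183.
Repeatedly combine the two least-probable nodes; the expected code length is the sum of the merged weights.
merge 13/61 + 13/61 → 26/61
merge 46/183 + 59/183 → 35/61
merge 26/61 + 35/61 → 1
L = 26/61 + 35/61 + 1 = 2 bits/symbol.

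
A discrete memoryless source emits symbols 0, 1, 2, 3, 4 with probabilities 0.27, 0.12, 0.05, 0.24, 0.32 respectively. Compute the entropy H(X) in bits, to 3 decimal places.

H = −Σ pᵢ log₂ pᵢ.
−0.27·log₂(0.27) = 0.5100
−0.12·log₂(0.12) = 0.3671
−0.05·log₂(0.05) = 0.2161
−0.24·log₂(0.24) = 0.4941
−0.32·log₂(0.32) = 0.5260
Sum ≈ 2.1134 → 2.113 bits.

2.113 bits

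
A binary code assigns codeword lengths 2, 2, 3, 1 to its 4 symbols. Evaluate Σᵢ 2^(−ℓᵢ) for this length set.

1.125

With common denominator 2^3 = 8: Σ 2^(−ℓᵢ) = 2/8 + 2/8 + 1/8 + 4/8 = 9/8 = 1.125.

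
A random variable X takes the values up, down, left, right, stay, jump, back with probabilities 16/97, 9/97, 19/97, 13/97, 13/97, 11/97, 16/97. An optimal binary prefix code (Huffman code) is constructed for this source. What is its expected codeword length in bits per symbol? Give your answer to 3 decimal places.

Repeatedly combine the two least-probable nodes; the expected code length is the sum of the merged weights.
merge 9/97 + 11/97 → 20/97
merge 13/97 + 13/97 → 26/97
merge 16/97 + 16/97 → 32/97
merge 19/97 + 20/97 → 39/97
merge 26/97 + 32/97 → 58/97
merge 39/97 + 58/97 → 1
L = 20/97 + 26/97 + 32/97 + 39/97 + 58/97 + 1 = 272/97 ≈ 2.804 bits/symbol.

2.804 bits/symbol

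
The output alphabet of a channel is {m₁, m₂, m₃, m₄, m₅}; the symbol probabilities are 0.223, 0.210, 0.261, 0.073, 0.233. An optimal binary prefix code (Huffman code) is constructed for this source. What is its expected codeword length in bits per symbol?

Repeatedly combine the two least-probable nodes; the expected code length is the sum of the merged weights.
merge 73/1000 + 21/100 → 283/1000
merge 223/1000 + 233/1000 → 57/125
merge 261/1000 + 283/1000 → 68/125
merge 57/125 + 68/125 → 1
L = 283/1000 + 57/125 + 68/125 + 1 = 2283/1000 = 2.283 bits/symbol.

2.283 bits/symbol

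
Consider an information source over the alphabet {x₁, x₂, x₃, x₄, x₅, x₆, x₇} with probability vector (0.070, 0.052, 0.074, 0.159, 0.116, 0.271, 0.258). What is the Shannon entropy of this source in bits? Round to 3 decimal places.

H = −Σ pᵢ log₂ pᵢ.
−0.070·log₂(0.070) = 0.2686
−0.052·log₂(0.052) = 0.2218
−0.074·log₂(0.074) = 0.2780
−0.159·log₂(0.159) = 0.4218
−0.116·log₂(0.116) = 0.3605
−0.271·log₂(0.271) = 0.5105
−0.258·log₂(0.258) = 0.5043
Sum ≈ 2.5654 → 2.565 bits.

2.565 bits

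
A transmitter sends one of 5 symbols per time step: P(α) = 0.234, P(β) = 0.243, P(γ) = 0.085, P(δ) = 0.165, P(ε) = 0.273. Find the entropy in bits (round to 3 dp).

2.229 bits

H = −Σ pᵢ log₂ pᵢ.
−0.234·log₂(0.234) = 0.4903
−0.243·log₂(0.243) = 0.4960
−0.085·log₂(0.085) = 0.3023
−0.165·log₂(0.165) = 0.4289
−0.273·log₂(0.273) = 0.5113
Sum ≈ 2.2288 → 2.229 bits.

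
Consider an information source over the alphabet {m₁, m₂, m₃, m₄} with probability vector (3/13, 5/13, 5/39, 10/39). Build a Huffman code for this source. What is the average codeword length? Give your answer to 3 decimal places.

1.974 bits/symbol

Repeatedly combine the two least-probable nodes; the expected code length is the sum of the merged weights.
merge 5/39 + 3/13 → 14/39
merge 10/39 + 14/39 → 8/13
merge 5/13 + 8/13 → 1
L = 14/39 + 8/13 + 1 = 77/39 ≈ 1.974 bits/symbol.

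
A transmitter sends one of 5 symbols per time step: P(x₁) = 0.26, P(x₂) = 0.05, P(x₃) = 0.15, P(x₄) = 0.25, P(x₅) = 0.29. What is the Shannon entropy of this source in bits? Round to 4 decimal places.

2.1498 bits

H = −Σ pᵢ log₂ pᵢ.
−0.26·log₂(0.26) = 0.5053
−0.05·log₂(0.05) = 0.2161
−0.15·log₂(0.15) = 0.4105
−0.25·log₂(0.25) = 0.5000
−0.29·log₂(0.29) = 0.5179
Sum ≈ 2.1498 → 2.1498 bits.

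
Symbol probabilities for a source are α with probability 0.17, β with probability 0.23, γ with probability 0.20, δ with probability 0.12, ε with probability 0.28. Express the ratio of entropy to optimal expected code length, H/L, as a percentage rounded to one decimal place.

Entropy H = −Σ p log₂ p ≈ 2.2679 bits.
Huffman merges: 3/25+17/100→29/100; 1/5+23/100→43/100; 7/25+29/100→57/100; 43/100+57/100→1. L = 229/100 ≈ 2.2900.
Efficiency = H/L = 2.2679/2.2900 = 99.0%.

99.0%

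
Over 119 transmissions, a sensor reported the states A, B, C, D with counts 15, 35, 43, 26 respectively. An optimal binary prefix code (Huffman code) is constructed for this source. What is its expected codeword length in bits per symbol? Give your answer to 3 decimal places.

1.983 bits/symbol

Probabilities are the counts divided by 119.
Repeatedly combine the two least-probable nodes; the expected code length is the sum of the merged weights.
merge 15/119 + 26/119 → 41/119
merge 5/17 + 41/119 → 76/119
merge 43/119 + 76/119 → 1
L = 41/119 + 76/119 + 1 = 236/119 ≈ 1.983 bits/symbol.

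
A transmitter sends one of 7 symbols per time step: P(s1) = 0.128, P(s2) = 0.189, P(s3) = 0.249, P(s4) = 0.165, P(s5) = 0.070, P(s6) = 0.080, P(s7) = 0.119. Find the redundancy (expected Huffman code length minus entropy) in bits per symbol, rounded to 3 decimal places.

0.024 bits

Entropy H = −Σ p log₂ p ≈ 2.6877 bits.
Huffman merges: 7/100+2/25→3/20; 119/1000+16/125→247/1000; 3/20+33/200→63/200; 189/1000+247/1000→109/250; 249/1000+63/200→141/250; 109/250+141/250→1. L = 339/125 ≈ 2.7120.
L − H = 2.7120 − 2.6877 = 0.024 bits.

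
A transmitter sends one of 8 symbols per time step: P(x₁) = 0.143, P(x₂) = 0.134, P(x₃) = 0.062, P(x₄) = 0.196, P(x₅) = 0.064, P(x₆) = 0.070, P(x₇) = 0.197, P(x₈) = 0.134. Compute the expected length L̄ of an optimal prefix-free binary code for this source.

Repeatedly combine the two least-probable nodes; the expected code length is the sum of the merged weights.
merge 31/500 + 8/125 → 63/500
merge 7/100 + 63/500 → 49/250
merge 67/500 + 67/500 → 67/250
merge 143/1000 + 49/250 → 339/1000
merge 49/250 + 197/1000 → 393/1000
merge 67/250 + 339/1000 → 607/1000
merge 393/1000 + 607/1000 → 1
L = 63/500 + 49/250 + 67/250 + 339/1000 + 393/1000 + 607/1000 + 1 = 2929/1000 = 2.929 bits/symbol.

2.929 bits/symbol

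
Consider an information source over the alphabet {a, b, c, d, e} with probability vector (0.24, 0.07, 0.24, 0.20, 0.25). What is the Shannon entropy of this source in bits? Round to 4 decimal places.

H = −Σ pᵢ log₂ pᵢ.
−0.24·log₂(0.24) = 0.4941
−0.07·log₂(0.07) = 0.2686
−0.24·log₂(0.24) = 0.4941
−0.20·log₂(0.20) = 0.4644
−0.25·log₂(0.25) = 0.5000
Sum ≈ 2.2212 → 2.2212 bits.

2.2212 bits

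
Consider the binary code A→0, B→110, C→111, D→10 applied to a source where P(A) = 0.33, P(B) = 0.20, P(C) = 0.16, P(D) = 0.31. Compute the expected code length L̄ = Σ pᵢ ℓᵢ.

L̄ = Σ pᵢ·ℓᵢ = 0.33·1 + 0.20·3 + 0.16·3 + 0.31·2 = 2.03 bits/symbol.

2.03 bits/symbol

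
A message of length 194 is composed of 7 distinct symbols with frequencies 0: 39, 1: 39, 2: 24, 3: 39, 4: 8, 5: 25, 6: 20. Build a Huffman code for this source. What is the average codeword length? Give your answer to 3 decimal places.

Probabilities are the counts divided by 194.
Repeatedly combine the two least-probable nodes; the expected code length is the sum of the merged weights.
merge 4/97 + 10/97 → 14/97
merge 12/97 + 25/194 → 49/194
merge 14/97 + 39/194 → 67/194
merge 39/194 + 39/194 → 39/97
merge 49/194 + 67/194 → 58/97
merge 39/97 + 58/97 → 1
L = 14/97 + 49/194 + 67/194 + 39/97 + 58/97 + 1 = 266/97 ≈ 2.742 bits/symbol.

2.742 bits/symbol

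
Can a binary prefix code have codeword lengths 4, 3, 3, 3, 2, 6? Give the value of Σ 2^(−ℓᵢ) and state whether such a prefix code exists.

0.703125; yes

With common denominator 2^6 = 64: Σ 2^(−ℓᵢ) = 4/64 + 8/64 + 8/64 + 8/64 + 16/64 + 1/64 = 45/64 = 0.703125.
Kraft's inequality requires Σ ≤ 1; here Σ = 0.703125 ≤ 1, so such a prefix code exists.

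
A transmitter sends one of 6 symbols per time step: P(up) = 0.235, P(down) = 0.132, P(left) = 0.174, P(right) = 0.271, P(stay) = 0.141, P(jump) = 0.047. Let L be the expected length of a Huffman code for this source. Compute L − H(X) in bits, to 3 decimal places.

Entropy H = −Σ p log₂ p ≈ 2.4319 bits.
Huffman merges: 47/1000+33/250→179/1000; 141/1000+87/500→63/200; 179/1000+47/200→207/500; 271/1000+63/200→293/500; 207/500+293/500→1. L = 1247/500 ≈ 2.4940.
L − H = 2.4940 − 2.4319 = 0.062 bits.

0.062 bits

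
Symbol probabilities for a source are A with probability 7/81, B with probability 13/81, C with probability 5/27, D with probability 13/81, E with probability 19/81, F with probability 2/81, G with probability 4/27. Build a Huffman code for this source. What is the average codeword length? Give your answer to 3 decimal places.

2.691 bits/symbol

Repeatedly combine the two least-probable nodes; the expected code length is the sum of the merged weights.
merge 2/81 + 7/81 → 1/9
merge 1/9 + 4/27 → 7/27
merge 13/81 + 13/81 → 26/81
merge 5/27 + 19/81 → 34/81
merge 7/27 + 26/81 → 47/81
merge 34/81 + 47/81 → 1
L = 1/9 + 7/27 + 26/81 + 34/81 + 47/81 + 1 = 218/81 ≈ 2.691 bits/symbol.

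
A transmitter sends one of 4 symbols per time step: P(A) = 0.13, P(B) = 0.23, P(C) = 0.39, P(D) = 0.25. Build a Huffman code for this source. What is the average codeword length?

1.97 bits/symbol

Repeatedly combine the two least-probable nodes; the expected code length is the sum of the merged weights.
merge 13/100 + 23/100 → 9/25
merge 1/4 + 9/25 → 61/100
merge 39/100 + 61/100 → 1
L = 9/25 + 61/100 + 1 = 197/100 = 1.97 bits/symbol.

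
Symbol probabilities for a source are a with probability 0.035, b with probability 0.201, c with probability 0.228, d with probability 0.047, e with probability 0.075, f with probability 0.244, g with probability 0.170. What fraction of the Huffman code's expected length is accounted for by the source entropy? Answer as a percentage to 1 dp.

Entropy H = −Σ p log₂ p ≈ 2.5396 bits.
Huffman merges: 7/200+47/1000→41/500; 3/40+41/500→157/1000; 157/1000+17/100→327/1000; 201/1000+57/250→429/1000; 61/250+327/1000→571/1000; 429/1000+571/1000→1. L = 1283/500 ≈ 2.5660.
Efficiency = H/L = 2.5396/2.5660 = 99.0%.

99.0%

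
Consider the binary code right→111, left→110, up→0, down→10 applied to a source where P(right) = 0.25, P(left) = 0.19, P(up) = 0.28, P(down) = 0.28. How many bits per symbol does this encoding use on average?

L̄ = Σ pᵢ·ℓᵢ = 0.25·3 + 0.19·3 + 0.28·1 + 0.28·2 = 2.16 bits/symbol.

2.16 bits/symbol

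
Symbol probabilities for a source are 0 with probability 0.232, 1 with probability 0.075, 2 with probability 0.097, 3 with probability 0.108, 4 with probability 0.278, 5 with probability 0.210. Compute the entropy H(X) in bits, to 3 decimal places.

H = −Σ pᵢ log₂ pᵢ.
−0.232·log₂(0.232) = 0.4890
−0.075·log₂(0.075) = 0.2803
−0.097·log₂(0.097) = 0.3265
−0.108·log₂(0.108) = 0.3468
−0.278·log₂(0.278) = 0.5134
−0.210·log₂(0.210) = 0.4728
Sum ≈ 2.4288 → 2.429 bits.

2.429 bits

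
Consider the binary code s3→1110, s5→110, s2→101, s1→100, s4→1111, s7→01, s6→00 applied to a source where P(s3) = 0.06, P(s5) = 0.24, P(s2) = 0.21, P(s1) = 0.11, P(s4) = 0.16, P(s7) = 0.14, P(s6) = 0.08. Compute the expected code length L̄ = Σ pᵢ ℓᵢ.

L̄ = Σ pᵢ·ℓᵢ = 0.06·4 + 0.24·3 + 0.21·3 + 0.11·3 + 0.16·4 + 0.14·2 + 0.08·2 = 3 bits/symbol.

3 bits/symbol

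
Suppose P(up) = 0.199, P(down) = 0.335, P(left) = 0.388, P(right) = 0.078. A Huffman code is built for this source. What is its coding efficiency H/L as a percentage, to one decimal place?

Entropy H = −Σ p log₂ p ≈ 1.8091 bits.
Huffman merges: 39/500+199/1000→277/1000; 277/1000+67/200→153/250; 97/250+153/250→1. L = 1889/1000 ≈ 1.8890.
Efficiency = H/L = 1.8091/1.8890 = 95.8%.

95.8%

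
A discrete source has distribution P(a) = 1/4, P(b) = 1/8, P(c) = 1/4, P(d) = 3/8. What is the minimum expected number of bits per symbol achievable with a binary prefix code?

Repeatedly combine the two least-probable nodes; the expected code length is the sum of the merged weights.
merge 1/8 + 1/4 → 3/8
merge 1/4 + 3/8 → 5/8
merge 3/8 + 5/8 → 1
L = 3/8 + 5/8 + 1 = 2 bits/symbol.

2 bits/symbol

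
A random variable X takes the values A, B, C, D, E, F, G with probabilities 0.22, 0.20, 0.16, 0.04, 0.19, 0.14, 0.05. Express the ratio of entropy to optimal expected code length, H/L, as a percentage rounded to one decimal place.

98.2%

Entropy H = −Σ p log₂ p ≈ 2.6222 bits.
Huffman merges: 1/25+1/20→9/100; 9/100+7/50→23/100; 4/25+19/100→7/20; 1/5+11/50→21/50; 23/100+7/20→29/50; 21/50+29/50→1. L = 267/100 ≈ 2.6700.
Efficiency = H/L = 2.6222/2.6700 = 98.2%.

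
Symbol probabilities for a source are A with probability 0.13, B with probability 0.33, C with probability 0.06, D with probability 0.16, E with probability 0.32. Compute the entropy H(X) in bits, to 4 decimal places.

H = −Σ pᵢ log₂ pᵢ.
−0.13·log₂(0.13) = 0.3826
−0.33·log₂(0.33) = 0.5278
−0.06·log₂(0.06) = 0.2435
−0.16·log₂(0.16) = 0.4230
−0.32·log₂(0.32) = 0.5260
Sum ≈ 2.1031 → 2.1031 bits.

2.1031 bits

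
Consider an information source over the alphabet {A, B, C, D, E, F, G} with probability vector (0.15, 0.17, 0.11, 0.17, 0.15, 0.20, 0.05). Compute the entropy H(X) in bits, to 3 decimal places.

H = −Σ pᵢ log₂ pᵢ.
−0.15·log₂(0.15) = 0.4105
−0.17·log₂(0.17) = 0.4346
−0.11·log₂(0.11) = 0.3503
−0.17·log₂(0.17) = 0.4346
−0.15·log₂(0.15) = 0.4105
−0.20·log₂(0.20) = 0.4644
−0.05·log₂(0.05) = 0.2161
Sum ≈ 2.7210 → 2.721 bits.

2.721 bits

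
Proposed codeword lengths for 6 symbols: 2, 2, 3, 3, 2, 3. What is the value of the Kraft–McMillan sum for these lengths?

1.125

With common denominator 2^3 = 8: Σ 2^(−ℓᵢ) = 2/8 + 2/8 + 1/8 + 1/8 + 2/8 + 1/8 = 9/8 = 1.125.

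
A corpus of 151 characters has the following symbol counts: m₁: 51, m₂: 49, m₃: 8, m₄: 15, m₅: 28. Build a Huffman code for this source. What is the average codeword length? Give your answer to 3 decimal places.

Probabilities are the counts divided by 151.
Repeatedly combine the two least-probable nodes; the expected code length is the sum of the merged weights.
merge 8/151 + 15/151 → 23/151
merge 23/151 + 28/151 → 51/151
merge 49/151 + 51/151 → 100/151
merge 51/151 + 100/151 → 1
L = 23/151 + 51/151 + 100/151 + 1 = 325/151 ≈ 2.152 bits/symbol.

2.152 bits/symbol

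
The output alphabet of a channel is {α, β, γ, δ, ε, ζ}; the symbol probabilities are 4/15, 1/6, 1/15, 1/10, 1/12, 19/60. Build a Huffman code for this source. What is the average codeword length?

2.4 bits/symbol

Repeatedly combine the two least-probable nodes; the expected code length is the sum of the merged weights.
merge 1/15 + 1/12 → 3/20
merge 1/10 + 3/20 → 1/4
merge 1/6 + 1/4 → 5/12
merge 4/15 + 19/60 → 7/12
merge 5/12 + 7/12 → 1
L = 3/20 + 1/4 + 5/12 + 7/12 + 1 = 12/5 = 2.4 bits/symbol.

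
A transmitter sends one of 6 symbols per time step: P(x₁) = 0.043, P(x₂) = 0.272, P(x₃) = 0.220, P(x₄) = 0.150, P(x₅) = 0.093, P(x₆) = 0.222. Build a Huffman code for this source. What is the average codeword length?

2.422 bits/symbol

Repeatedly combine the two least-probable nodes; the expected code length is the sum of the merged weights.
merge 43/1000 + 93/1000 → 17/125
merge 17/125 + 3/20 → 143/500
merge 11/50 + 111/500 → 221/500
merge 34/125 + 143/500 → 279/500
merge 221/500 + 279/500 → 1
L = 17/125 + 143/500 + 221/500 + 279/500 + 1 = 1211/500 = 2.422 bits/symbol.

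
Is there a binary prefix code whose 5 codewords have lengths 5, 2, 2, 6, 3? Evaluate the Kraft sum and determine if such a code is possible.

With common denominator 2^6 = 64: Σ 2^(−ℓᵢ) = 2/64 + 16/64 + 16/64 + 1/64 + 8/64 = 43/64 = 0.671875.
Kraft's inequality requires Σ ≤ 1; here Σ = 0.671875 ≤ 1, so such a prefix code exists.

0.671875; yes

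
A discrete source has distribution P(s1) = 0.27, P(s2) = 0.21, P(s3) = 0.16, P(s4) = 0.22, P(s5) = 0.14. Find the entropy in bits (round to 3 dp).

2.284 bits

H = −Σ pᵢ log₂ pᵢ.
−0.27·log₂(0.27) = 0.5100
−0.21·log₂(0.21) = 0.4728
−0.16·log₂(0.16) = 0.4230
−0.22·log₂(0.22) = 0.4806
−0.14·log₂(0.14) = 0.3971
Sum ≈ 2.2835 → 2.284 bits.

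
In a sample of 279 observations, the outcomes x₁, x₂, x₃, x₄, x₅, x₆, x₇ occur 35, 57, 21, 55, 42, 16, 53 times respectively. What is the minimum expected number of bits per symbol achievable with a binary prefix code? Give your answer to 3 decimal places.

2.731 bits/symbol

Probabilities are the counts divided by 279.
Repeatedly combine the two least-probable nodes; the expected code length is the sum of the merged weights.
merge 16/279 + 7/93 → 37/279
merge 35/279 + 37/279 → 8/31
merge 14/93 + 53/279 → 95/279
merge 55/279 + 19/93 → 112/279
merge 8/31 + 95/279 → 167/279
merge 112/279 + 167/279 → 1
L = 37/279 + 8/31 + 95/279 + 112/279 + 167/279 + 1 = 254/93 ≈ 2.731 bits/symbol.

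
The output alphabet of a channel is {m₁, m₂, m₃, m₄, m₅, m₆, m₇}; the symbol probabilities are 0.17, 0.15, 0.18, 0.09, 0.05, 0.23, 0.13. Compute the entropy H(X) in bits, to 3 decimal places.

H = −Σ pᵢ log₂ pᵢ.
−0.17·log₂(0.17) = 0.4346
−0.15·log₂(0.15) = 0.4105
−0.18·log₂(0.18) = 0.4453
−0.09·log₂(0.09) = 0.3127
−0.05·log₂(0.05) = 0.2161
−0.23·log₂(0.23) = 0.4877
−0.13·log₂(0.13) = 0.3826
Sum ≈ 2.6895 → 2.690 bits.

2.690 bits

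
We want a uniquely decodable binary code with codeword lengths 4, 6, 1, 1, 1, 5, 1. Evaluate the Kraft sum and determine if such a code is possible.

2.109375; no

With common denominator 2^6 = 64: Σ 2^(−ℓᵢ) = 4/64 + 1/64 + 32/64 + 32/64 + 32/64 + 2/64 + 32/64 = 135/64 = 2.109375.
Kraft's inequality requires Σ ≤ 1; here Σ = 2.109375 > 1, so no such prefix code exists.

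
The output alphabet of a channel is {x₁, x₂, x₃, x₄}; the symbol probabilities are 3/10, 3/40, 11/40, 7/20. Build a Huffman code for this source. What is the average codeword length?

2 bits/symbol

Repeatedly combine the two least-probable nodes; the expected code length is the sum of the merged weights.
merge 3/40 + 11/40 → 7/20
merge 3/10 + 7/20 → 13/20
merge 7/20 + 13/20 → 1
L = 7/20 + 13/20 + 1 = 2 bits/symbol.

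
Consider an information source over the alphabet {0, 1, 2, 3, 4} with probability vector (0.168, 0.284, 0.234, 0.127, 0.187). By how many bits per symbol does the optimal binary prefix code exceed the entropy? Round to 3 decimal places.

Entropy H = −Σ p log₂ p ≈ 2.2688 bits.
Huffman merges: 127/1000+21/125→59/200; 187/1000+117/500→421/1000; 71/250+59/200→579/1000; 421/1000+579/1000→1. L = 459/200 ≈ 2.2950.
L − H = 2.2950 − 2.2688 = 0.026 bits.

0.026 bits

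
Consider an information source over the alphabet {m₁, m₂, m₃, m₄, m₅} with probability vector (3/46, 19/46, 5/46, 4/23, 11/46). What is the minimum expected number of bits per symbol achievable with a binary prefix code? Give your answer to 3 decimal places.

2.109 bits/symbol

Repeatedly combine the two least-probable nodes; the expected code length is the sum of the merged weights.
merge 3/46 + 5/46 → 4/23
merge 4/23 + 4/23 → 8/23
merge 11/46 + 8/23 → 27/46
merge 19/46 + 27/46 → 1
L = 4/23 + 8/23 + 27/46 + 1 = 97/46 ≈ 2.109 bits/symbol.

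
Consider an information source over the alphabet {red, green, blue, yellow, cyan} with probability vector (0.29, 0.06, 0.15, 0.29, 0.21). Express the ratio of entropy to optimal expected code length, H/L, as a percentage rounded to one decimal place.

Entropy H = −Σ p log₂ p ≈ 2.1627 bits.
Huffman merges: 3/50+3/20→21/100; 21/100+21/100→21/50; 29/100+29/100→29/50; 21/50+29/50→1. L = 221/100 ≈ 2.2100.
Efficiency = H/L = 2.1627/2.2100 = 97.9%.

97.9%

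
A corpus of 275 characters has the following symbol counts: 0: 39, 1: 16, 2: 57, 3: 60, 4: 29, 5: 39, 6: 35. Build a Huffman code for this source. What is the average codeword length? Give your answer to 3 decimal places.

Probabilities are the counts divided by 275.
Repeatedly combine the two least-probable nodes; the expected code length is the sum of the merged weights.
merge 16/275 + 29/275 → 9/55
merge 7/55 + 39/275 → 74/275
merge 39/275 + 9/55 → 84/275
merge 57/275 + 12/55 → 117/275
merge 74/275 + 84/275 → 158/275
merge 117/275 + 158/275 → 1
L = 9/55 + 74/275 + 84/275 + 117/275 + 158/275 + 1 = 753/275 ≈ 2.738 bits/symbol.

2.738 bits/symbol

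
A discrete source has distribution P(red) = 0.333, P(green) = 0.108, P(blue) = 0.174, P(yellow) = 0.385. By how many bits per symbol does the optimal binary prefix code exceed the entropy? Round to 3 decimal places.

Entropy H = −Σ p log₂ p ≈ 1.8442 bits.
Huffman merges: 27/250+87/500→141/500; 141/500+333/1000→123/200; 77/200+123/200→1. L = 1897/1000 ≈ 1.8970.
L − H = 1.8970 − 1.8442 = 0.053 bits.

0.053 bits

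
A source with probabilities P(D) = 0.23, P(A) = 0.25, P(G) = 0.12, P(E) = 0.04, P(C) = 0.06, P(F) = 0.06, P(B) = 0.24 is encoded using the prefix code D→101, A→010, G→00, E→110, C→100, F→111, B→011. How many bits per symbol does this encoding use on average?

L̄ = Σ pᵢ·ℓᵢ = 0.23·3 + 0.25·3 + 0.12·2 + 0.04·3 + 0.06·3 + 0.06·3 + 0.24·3 = 2.88 bits/symbol.

2.88 bits/symbol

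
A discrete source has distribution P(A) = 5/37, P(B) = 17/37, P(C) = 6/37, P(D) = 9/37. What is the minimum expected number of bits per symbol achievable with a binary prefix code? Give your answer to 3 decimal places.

1.838 bits/symbol

Repeatedly combine the two least-probable nodes; the expected code length is the sum of the merged weights.
merge 5/37 + 6/37 → 11/37
merge 9/37 + 11/37 → 20/37
merge 17/37 + 20/37 → 1
L = 11/37 + 20/37 + 1 = 68/37 ≈ 1.838 bits/symbol.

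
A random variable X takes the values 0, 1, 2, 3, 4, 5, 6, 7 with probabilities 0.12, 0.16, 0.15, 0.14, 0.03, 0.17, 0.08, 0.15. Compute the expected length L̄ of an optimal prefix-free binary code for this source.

2.94 bits/symbol

Repeatedly combine the two least-probable nodes; the expected code length is the sum of the merged weights.
merge 3/100 + 2/25 → 11/100
merge 11/100 + 3/25 → 23/100
merge 7/50 + 3/20 → 29/100
merge 3/20 + 4/25 → 31/100
merge 17/100 + 23/100 → 2/5
merge 29/100 + 31/100 → 3/5
merge 2/5 + 3/5 → 1
L = 11/100 + 23/100 + 29/100 + 31/100 + 2/5 + 3/5 + 1 = 147/50 = 2.94 bits/symbol.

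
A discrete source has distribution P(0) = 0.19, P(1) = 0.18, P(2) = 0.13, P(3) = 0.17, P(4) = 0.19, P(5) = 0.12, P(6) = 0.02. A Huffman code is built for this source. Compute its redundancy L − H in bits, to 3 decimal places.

Entropy H = −Σ p log₂ p ≈ 2.6529 bits.
Huffman merges: 1/50+3/25→7/50; 13/100+7/50→27/100; 17/100+9/50→7/20; 19/100+19/100→19/50; 27/100+7/20→31/50; 19/50+31/50→1. L = 69/25 ≈ 2.7600.
L − H = 2.7600 − 2.6529 = 0.107 bits.

0.107 bits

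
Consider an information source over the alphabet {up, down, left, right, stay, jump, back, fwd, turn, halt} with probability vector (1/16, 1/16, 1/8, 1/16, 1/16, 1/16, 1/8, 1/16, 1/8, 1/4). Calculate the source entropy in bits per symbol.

3.125 bits

Each probability is a power of 1/2, so log₂(1/p) is an integer.
H = Σ p·log₂(1/p) = 1/16·4 + 1/16·4 + 1/8·3 + 1/16·4 + 1/16·4 + 1/16·4 + 1/8·3 + 1/16·4 + 1/8·3 + 1/4·2 = 3.125 bits.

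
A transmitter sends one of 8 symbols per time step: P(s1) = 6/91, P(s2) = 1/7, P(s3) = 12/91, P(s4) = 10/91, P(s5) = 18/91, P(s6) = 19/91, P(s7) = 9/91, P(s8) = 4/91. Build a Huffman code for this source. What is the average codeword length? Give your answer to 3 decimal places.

2.901 bits/symbol

Repeatedly combine the two least-probable nodes; the expected code length is the sum of the merged weights.
merge 4/91 + 6/91 → 10/91
merge 9/91 + 10/91 → 19/91
merge 10/91 + 12/91 → 22/91
merge 1/7 + 18/91 → 31/91
merge 19/91 + 19/91 → 38/91
merge 22/91 + 31/91 → 53/91
merge 38/91 + 53/91 → 1
L = 10/91 + 19/91 + 22/91 + 31/91 + 38/91 + 53/91 + 1 = 264/91 ≈ 2.901 bits/symbol.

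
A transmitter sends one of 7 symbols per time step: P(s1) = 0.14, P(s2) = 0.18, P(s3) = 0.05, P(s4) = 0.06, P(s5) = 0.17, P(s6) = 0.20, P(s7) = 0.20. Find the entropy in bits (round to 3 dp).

H = −Σ pᵢ log₂ pᵢ.
−0.14·log₂(0.14) = 0.3971
−0.18·log₂(0.18) = 0.4453
−0.05·log₂(0.05) = 0.2161
−0.06·log₂(0.06) = 0.2435
−0.17·log₂(0.17) = 0.4346
−0.20·log₂(0.20) = 0.4644
−0.20·log₂(0.20) = 0.4644
Sum ≈ 2.6654 → 2.665 bits.

2.665 bits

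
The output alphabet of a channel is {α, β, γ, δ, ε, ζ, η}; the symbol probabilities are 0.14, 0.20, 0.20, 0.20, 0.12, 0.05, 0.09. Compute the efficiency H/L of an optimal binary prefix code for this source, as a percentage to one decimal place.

Entropy H = −Σ p log₂ p ≈ 2.6861 bits.
Huffman merges: 1/20+9/100→7/50; 3/25+7/50→13/50; 7/50+1/5→17/50; 1/5+1/5→2/5; 13/50+17/50→3/5; 2/5+3/5→1. L = 137/50 ≈ 2.7400.
Efficiency = H/L = 2.6861/2.7400 = 98.0%.

98.0%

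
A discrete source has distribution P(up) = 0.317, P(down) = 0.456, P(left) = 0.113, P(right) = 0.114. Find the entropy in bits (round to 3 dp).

H = −Σ pᵢ log₂ pᵢ.
−0.317·log₂(0.317) = 0.5254
−0.456·log₂(0.456) = 0.5166
−0.113·log₂(0.113) = 0.3555
−0.114·log₂(0.114) = 0.3571
Sum ≈ 1.7546 → 1.755 bits.

1.755 bits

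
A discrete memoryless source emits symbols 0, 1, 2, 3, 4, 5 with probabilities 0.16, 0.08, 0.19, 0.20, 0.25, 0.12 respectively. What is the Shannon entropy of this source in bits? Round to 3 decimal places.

H = −Σ pᵢ log₂ pᵢ.
−0.16·log₂(0.16) = 0.4230
−0.08·log₂(0.08) = 0.2915
−0.19·log₂(0.19) = 0.4552
−0.20·log₂(0.20) = 0.4644
−0.25·log₂(0.25) = 0.5000
−0.12·log₂(0.12) = 0.3671
Sum ≈ 2.5012 → 2.501 bits.

2.501 bits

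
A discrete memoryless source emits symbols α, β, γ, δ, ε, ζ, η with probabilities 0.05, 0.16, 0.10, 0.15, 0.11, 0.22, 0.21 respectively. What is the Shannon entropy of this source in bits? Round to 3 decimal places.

H = −Σ pᵢ log₂ pᵢ.
−0.05·log₂(0.05) = 0.2161
−0.16·log₂(0.16) = 0.4230
−0.10·log₂(0.10) = 0.3322
−0.15·log₂(0.15) = 0.4105
−0.11·log₂(0.11) = 0.3503
−0.22·log₂(0.22) = 0.4806
−0.21·log₂(0.21) = 0.4728
Sum ≈ 2.6855 → 2.686 bits.

2.686 bits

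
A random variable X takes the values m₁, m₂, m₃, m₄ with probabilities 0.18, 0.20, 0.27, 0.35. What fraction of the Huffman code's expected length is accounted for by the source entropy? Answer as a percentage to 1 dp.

97.5%

Entropy H = −Σ p log₂ p ≈ 1.9498 bits.
Huffman merges: 9/50+1/5→19/50; 27/100+7/20→31/50; 19/50+31/50→1. L = 2 ≈ 2.0000.
Efficiency = H/L = 1.9498/2.0000 = 97.5%.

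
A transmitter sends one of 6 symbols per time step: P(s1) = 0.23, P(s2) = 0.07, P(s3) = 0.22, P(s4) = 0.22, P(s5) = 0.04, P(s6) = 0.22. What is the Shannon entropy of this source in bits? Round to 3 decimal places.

2.384 bits

H = −Σ pᵢ log₂ pᵢ.
−0.23·log₂(0.23) = 0.4877
−0.07·log₂(0.07) = 0.2686
−0.22·log₂(0.22) = 0.4806
−0.22·log₂(0.22) = 0.4806
−0.04·log₂(0.04) = 0.1858
−0.22·log₂(0.22) = 0.4806
Sum ≈ 2.3837 → 2.384 bits.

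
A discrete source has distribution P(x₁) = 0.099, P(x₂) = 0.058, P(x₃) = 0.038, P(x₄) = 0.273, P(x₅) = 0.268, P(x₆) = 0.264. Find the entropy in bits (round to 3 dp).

H = −Σ pᵢ log₂ pᵢ.
−0.099·log₂(0.099) = 0.3303
−0.058·log₂(0.058) = 0.2383
−0.038·log₂(0.038) = 0.1793
−0.273·log₂(0.273) = 0.5113
−0.268·log₂(0.268) = 0.5091
−0.264·log₂(0.264) = 0.5072
Sum ≈ 2.2755 → 2.276 bits.

2.276 bits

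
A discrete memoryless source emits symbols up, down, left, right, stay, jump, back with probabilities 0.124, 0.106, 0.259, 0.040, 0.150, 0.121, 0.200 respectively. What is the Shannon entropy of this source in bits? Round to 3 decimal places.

2.651 bits

H = −Σ pᵢ log₂ pᵢ.
−0.124·log₂(0.124) = 0.3734
−0.106·log₂(0.106) = 0.3432
−0.259·log₂(0.259) = 0.5048
−0.040·log₂(0.040) = 0.1858
−0.150·log₂(0.150) = 0.4105
−0.121·log₂(0.121) = 0.3687
−0.200·log₂(0.200) = 0.4644
Sum ≈ 2.6508 → 2.651 bits.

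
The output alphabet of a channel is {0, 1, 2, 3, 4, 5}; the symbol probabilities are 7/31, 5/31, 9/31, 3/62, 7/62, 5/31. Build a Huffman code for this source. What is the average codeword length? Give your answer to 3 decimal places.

Repeatedly combine the two least-probable nodes; the expected code length is the sum of the merged weights.
merge 3/62 + 7/62 → 5/31
merge 5/31 + 5/31 → 10/31
merge 5/31 + 7/31 → 12/31
merge 9/31 + 10/31 → 19/31
merge 12/31 + 19/31 → 1
L = 5/31 + 10/31 + 12/31 + 19/31 + 1 = 77/31 ≈ 2.484 bits/symbol.

2.484 bits/symbol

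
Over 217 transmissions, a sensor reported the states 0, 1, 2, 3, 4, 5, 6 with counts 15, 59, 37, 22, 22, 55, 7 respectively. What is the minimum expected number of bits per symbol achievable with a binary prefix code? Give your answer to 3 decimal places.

2.576 bits/symbol

Probabilities are the counts divided by 217.
Repeatedly combine the two least-probable nodes; the expected code length is the sum of the merged weights.
merge 1/31 + 15/217 → 22/217
merge 22/217 + 22/217 → 44/217
merge 22/217 + 37/217 → 59/217
merge 44/217 + 55/217 → 99/217
merge 59/217 + 59/217 → 118/217
merge 99/217 + 118/217 → 1
L = 22/217 + 44/217 + 59/217 + 99/217 + 118/217 + 1 = 559/217 ≈ 2.576 bits/symbol.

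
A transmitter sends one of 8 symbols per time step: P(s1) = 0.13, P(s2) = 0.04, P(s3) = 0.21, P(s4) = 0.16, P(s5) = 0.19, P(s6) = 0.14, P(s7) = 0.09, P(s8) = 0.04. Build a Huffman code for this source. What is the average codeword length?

Repeatedly combine the two least-probable nodes; the expected code length is the sum of the merged weights.
merge 1/25 + 1/25 → 2/25
merge 2/25 + 9/100 → 17/100
merge 13/100 + 7/50 → 27/100
merge 4/25 + 17/100 → 33/100
merge 19/100 + 21/100 → 2/5
merge 27/100 + 33/100 → 3/5
merge 2/5 + 3/5 → 1
L = 2/25 + 17/100 + 27/100 + 33/100 + 2/5 + 3/5 + 1 = 57/20 = 2.85 bits/symbol.

2.85 bits/symbol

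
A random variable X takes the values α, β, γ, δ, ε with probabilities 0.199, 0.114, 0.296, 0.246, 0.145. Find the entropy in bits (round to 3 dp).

H = −Σ pᵢ log₂ pᵢ.
−0.199·log₂(0.199) = 0.4635
−0.114·log₂(0.114) = 0.3571
−0.296·log₂(0.296) = 0.5199
−0.246·log₂(0.246) = 0.4977
−0.145·log₂(0.145) = 0.4040
Sum ≈ 2.2422 → 2.242 bits.

2.242 bits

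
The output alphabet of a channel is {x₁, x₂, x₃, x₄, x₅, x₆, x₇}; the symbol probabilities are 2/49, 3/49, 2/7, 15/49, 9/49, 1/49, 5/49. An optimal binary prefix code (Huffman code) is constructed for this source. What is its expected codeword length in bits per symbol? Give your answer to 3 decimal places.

2.408 bits/symbol

Repeatedly combine the two least-probable nodes; the expected code length is the sum of the merged weights.
merge 1/49 + 2/49 → 3/49
merge 3/49 + 3/49 → 6/49
merge 5/49 + 6/49 → 11/49
merge 9/49 + 11/49 → 20/49
merge 2/7 + 15/49 → 29/49
merge 20/49 + 29/49 → 1
L = 3/49 + 6/49 + 11/49 + 20/49 + 29/49 + 1 = 118/49 ≈ 2.408 bits/symbol.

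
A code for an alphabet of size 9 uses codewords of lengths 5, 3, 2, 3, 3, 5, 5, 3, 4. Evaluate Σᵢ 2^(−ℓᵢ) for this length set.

0.90625

With common denominator 2^5 = 32: Σ 2^(−ℓᵢ) = 1/32 + 4/32 + 8/32 + 4/32 + 4/32 + 1/32 + 1/32 + 4/32 + 2/32 = 29/32 = 0.90625.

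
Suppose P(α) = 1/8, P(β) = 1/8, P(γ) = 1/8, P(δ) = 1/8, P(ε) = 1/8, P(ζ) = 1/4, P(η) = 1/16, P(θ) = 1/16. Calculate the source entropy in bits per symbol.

2.875 bits

Each probability is a power of 1/2, so log₂(1/p) is an integer.
H = Σ p·log₂(1/p) = 1/8·3 + 1/8·3 + 1/8·3 + 1/8·3 + 1/8·3 + 1/4·2 + 1/16·4 + 1/16·4 = 2.875 bits.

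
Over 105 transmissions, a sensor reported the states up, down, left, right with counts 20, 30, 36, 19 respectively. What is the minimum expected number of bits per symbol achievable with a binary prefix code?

2 bits/symbol

Probabilities are the counts divided by 105.
Repeatedly combine the two least-probable nodes; the expected code length is the sum of the merged weights.
merge 19/105 + 4/21 → 13/35
merge 2/7 + 12/35 → 22/35
merge 13/35 + 22/35 → 1
L = 13/35 + 22/35 + 1 = 2 bits/symbol.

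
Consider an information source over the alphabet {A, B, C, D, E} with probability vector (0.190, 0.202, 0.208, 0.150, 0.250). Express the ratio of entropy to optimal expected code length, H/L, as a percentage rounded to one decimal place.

Entropy H = −Σ p log₂ p ≈ 2.3031 bits.
Huffman merges: 3/20+19/100→17/50; 101/500+26/125→41/100; 1/4+17/50→59/100; 41/100+59/100→1. L = 117/50 ≈ 2.3400.
Efficiency = H/L = 2.3031/2.3400 = 98.4%.

98.4%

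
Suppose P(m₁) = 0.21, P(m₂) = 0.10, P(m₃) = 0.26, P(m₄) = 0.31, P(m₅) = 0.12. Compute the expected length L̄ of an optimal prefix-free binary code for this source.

Repeatedly combine the two least-probable nodes; the expected code length is the sum of the merged weights.
merge 1/10 + 3/25 → 11/50
merge 21/100 + 11/50 → 43/100
merge 13/50 + 31/100 → 57/100
merge 43/100 + 57/100 → 1
L = 11/50 + 43/100 + 57/100 + 1 = 111/50 = 2.22 bits/symbol.

2.22 bits/symbol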